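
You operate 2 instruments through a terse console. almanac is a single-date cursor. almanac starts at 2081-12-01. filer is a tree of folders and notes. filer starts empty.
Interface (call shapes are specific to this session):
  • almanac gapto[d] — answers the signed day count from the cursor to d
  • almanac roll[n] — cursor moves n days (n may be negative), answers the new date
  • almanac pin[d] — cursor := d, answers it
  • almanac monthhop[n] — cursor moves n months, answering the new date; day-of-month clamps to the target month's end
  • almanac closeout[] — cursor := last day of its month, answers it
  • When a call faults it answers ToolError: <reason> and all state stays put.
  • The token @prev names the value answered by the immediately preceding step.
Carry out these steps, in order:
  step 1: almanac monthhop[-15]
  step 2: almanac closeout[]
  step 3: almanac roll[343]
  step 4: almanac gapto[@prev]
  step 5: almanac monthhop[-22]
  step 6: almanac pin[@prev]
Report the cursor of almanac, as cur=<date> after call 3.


Answer: cur=2081-09-08

Derivation:
# 1. almanac monthhop(n: -15) ~> 2080-09-01
# 2. almanac closeout() ~> 2080-09-30
# 3. almanac roll(n: 343) ~> 2081-09-08
# 4. almanac gapto(d: @prev) ~> 0
# 5. almanac monthhop(n: -22) ~> 2079-11-08
# 6. almanac pin(d: @prev) ~> 2079-11-08


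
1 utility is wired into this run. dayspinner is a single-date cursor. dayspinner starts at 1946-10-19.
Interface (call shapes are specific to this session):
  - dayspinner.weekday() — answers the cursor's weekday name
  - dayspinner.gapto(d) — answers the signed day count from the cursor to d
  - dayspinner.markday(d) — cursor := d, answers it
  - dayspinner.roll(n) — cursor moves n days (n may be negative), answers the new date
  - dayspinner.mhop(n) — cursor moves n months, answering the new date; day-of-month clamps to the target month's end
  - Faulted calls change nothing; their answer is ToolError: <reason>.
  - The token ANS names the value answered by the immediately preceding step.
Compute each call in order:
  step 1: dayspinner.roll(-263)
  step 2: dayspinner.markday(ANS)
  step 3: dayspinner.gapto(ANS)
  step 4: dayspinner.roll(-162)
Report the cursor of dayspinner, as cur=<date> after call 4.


// 1. roll(n='-263') == 1946-01-29
// 2. markday(d='ANS') == 1946-01-29
// 3. gapto(d='ANS') == 0
// 4. roll(n='-162') == 1945-08-20

Answer: cur=1945-08-20


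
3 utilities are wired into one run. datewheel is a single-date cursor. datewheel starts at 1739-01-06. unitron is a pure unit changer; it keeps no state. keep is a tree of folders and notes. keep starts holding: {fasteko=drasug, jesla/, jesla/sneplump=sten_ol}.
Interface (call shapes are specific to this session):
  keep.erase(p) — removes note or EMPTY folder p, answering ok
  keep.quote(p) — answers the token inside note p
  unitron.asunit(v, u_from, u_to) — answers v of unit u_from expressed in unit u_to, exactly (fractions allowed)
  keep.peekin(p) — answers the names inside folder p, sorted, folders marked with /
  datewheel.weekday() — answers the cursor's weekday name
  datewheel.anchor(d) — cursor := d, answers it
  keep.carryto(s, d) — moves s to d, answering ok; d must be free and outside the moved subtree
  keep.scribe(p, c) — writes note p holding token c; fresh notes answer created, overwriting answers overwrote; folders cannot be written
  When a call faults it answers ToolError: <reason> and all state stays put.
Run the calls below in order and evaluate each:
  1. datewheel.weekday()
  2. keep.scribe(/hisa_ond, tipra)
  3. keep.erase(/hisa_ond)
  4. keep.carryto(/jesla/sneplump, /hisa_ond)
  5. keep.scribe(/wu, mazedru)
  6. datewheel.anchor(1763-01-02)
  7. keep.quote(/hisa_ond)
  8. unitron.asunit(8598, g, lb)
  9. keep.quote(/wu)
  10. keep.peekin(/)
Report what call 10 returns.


-- 1. datewheel.weekday() => Tuesday
-- 2. keep.scribe(p: /hisa_ond, c: tipra) => created
-- 3. keep.erase(p: /hisa_ond) => ok
-- 4. keep.carryto(s: /jesla/sneplump, d: /hisa_ond) => ok
-- 5. keep.scribe(p: /wu, c: mazedru) => created
-- 6. datewheel.anchor(d: 1763-01-02) => 1763-01-02
-- 7. keep.quote(p: /hisa_ond) => sten_ol
-- 8. unitron.asunit(v: 8598, u_from: g, u_to: lb) => 859800000/45359237
-- 9. keep.quote(p: /wu) => mazedru
-- 10. keep.peekin(p: /) => [fasteko, hisa_ond, jesla/, wu]

Answer: [fasteko, hisa_ond, jesla/, wu]


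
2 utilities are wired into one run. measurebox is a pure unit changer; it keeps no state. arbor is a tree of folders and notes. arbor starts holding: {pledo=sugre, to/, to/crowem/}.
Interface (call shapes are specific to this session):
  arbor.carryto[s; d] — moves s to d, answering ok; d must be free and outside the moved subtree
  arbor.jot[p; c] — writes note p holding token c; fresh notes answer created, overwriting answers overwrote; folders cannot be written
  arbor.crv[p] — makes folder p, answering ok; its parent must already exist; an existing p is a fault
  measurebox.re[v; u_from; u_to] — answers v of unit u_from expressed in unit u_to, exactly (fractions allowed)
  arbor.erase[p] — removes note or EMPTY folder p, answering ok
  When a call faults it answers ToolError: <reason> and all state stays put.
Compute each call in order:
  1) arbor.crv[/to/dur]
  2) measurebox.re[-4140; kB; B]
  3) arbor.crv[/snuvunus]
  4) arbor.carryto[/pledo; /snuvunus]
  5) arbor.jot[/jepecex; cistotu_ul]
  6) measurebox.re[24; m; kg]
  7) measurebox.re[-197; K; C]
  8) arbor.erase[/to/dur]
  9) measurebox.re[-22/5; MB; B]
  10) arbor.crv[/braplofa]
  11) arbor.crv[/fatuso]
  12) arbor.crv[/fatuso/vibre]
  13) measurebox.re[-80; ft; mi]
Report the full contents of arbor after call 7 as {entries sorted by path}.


Answer: {jepecex=cistotu_ul, pledo=sugre, snuvunus/, to/, to/crowem/, to/dur/}

Derivation:
! arbor.crv(/to/dur) -> ok
! measurebox.re(-4140, kB, B) -> -4140000
! arbor.crv(/snuvunus) -> ok
! arbor.carryto(/pledo, /snuvunus) -> ToolError: exists
! arbor.jot(/jepecex, cistotu_ul) -> created
! measurebox.re(24, m, kg) -> ToolError: incompatible units
! measurebox.re(-197, K, C) -> -9403/20
! arbor.erase(/to/dur) -> ok
! measurebox.re(-22/5, MB, B) -> -4400000
! arbor.crv(/braplofa) -> ok
! arbor.crv(/fatuso) -> ok
! arbor.crv(/fatuso/vibre) -> ok
! measurebox.re(-80, ft, mi) -> -1/66


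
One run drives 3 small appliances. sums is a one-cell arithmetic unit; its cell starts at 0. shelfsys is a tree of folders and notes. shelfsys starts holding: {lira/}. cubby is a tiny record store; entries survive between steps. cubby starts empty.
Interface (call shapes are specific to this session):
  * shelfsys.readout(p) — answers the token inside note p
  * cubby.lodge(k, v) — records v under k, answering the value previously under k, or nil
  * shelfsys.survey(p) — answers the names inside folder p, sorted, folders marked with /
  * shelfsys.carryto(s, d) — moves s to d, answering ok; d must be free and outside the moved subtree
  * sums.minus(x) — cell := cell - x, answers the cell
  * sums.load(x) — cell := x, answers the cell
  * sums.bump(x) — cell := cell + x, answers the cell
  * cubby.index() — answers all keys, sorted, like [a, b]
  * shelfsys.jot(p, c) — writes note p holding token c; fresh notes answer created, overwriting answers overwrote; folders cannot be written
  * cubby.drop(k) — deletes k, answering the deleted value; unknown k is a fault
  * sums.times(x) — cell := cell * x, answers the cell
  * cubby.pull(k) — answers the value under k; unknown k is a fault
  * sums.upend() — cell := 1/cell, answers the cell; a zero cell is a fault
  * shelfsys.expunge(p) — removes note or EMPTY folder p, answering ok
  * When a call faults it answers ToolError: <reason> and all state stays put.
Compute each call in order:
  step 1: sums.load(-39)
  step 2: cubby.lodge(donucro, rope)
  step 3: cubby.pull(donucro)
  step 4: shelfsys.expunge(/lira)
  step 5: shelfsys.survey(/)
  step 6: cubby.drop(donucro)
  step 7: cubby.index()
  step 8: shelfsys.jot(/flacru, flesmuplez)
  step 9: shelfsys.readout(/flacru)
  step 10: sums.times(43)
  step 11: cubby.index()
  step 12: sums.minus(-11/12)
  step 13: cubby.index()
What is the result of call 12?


Answer: -20113/12

Derivation:
-- sums.load(x='-39') => -39
-- cubby.lodge(k='donucro', v='rope') => nil
-- cubby.pull(k='donucro') => rope
-- shelfsys.expunge(p='/lira') => ok
-- shelfsys.survey(p='/') => []
-- cubby.drop(k='donucro') => rope
-- cubby.index() => []
-- shelfsys.jot(p='/flacru', c='flesmuplez') => created
-- shelfsys.readout(p='/flacru') => flesmuplez
-- sums.times(x='43') => -1677
-- cubby.index() => []
-- sums.minus(x='-11/12') => -20113/12
-- cubby.index() => []


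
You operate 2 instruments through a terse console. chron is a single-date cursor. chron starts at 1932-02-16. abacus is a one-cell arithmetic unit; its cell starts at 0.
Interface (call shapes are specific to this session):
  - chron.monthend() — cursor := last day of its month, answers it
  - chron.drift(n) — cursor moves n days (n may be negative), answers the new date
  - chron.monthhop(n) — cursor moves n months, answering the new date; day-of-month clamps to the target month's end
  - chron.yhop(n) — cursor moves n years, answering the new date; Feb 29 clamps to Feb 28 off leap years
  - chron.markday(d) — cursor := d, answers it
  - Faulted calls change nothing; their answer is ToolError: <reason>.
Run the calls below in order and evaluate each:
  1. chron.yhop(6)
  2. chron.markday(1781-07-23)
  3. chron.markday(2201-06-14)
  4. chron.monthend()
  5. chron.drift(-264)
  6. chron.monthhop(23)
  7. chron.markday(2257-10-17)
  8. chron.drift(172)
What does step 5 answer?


>>> yhop n='6'
:: 1938-02-16
>>> markday d='1781-07-23'
:: 1781-07-23
>>> markday d='2201-06-14'
:: 2201-06-14
>>> monthend
:: 2201-06-30
>>> drift n='-264'
:: 2200-10-09
>>> monthhop n='23'
:: 2202-09-09
>>> markday d='2257-10-17'
:: 2257-10-17
>>> drift n='172'
:: 2258-04-07

Answer: 2200-10-09


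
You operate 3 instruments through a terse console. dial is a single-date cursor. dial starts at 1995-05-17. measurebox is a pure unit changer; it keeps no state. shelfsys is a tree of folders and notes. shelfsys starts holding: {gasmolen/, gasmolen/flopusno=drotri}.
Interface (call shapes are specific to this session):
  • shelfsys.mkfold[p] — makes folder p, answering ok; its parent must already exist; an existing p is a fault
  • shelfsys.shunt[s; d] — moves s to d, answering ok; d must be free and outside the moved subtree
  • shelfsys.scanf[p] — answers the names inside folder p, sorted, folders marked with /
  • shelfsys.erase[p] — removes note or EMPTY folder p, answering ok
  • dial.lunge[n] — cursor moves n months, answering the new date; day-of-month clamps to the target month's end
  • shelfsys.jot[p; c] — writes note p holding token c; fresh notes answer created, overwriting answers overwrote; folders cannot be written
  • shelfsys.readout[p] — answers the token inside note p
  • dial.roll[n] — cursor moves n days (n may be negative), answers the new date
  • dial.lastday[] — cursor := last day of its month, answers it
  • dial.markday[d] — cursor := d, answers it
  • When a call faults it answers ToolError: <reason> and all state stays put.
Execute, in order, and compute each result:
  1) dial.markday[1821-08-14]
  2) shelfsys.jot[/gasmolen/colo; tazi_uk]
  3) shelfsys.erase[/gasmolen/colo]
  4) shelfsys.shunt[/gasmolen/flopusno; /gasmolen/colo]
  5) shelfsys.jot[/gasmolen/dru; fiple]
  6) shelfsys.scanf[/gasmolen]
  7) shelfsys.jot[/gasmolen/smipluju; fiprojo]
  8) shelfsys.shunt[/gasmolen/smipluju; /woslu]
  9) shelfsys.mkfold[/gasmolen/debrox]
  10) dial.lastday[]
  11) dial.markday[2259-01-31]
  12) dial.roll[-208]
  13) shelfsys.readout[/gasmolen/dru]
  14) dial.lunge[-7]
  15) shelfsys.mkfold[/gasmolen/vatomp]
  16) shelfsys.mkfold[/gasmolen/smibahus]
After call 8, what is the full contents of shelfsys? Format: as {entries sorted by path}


# dial.markday(d=1821-08-14) : 1821-08-14
# shelfsys.jot(p=/gasmolen/colo, c=tazi_uk) : created
# shelfsys.erase(p=/gasmolen/colo) : ok
# shelfsys.shunt(s=/gasmolen/flopusno, d=/gasmolen/colo) : ok
# shelfsys.jot(p=/gasmolen/dru, c=fiple) : created
# shelfsys.scanf(p=/gasmolen) : [colo, dru]
# shelfsys.jot(p=/gasmolen/smipluju, c=fiprojo) : created
# shelfsys.shunt(s=/gasmolen/smipluju, d=/woslu) : ok
# shelfsys.mkfold(p=/gasmolen/debrox) : ok
# dial.lastday() : 1821-08-31
# dial.markday(d=2259-01-31) : 2259-01-31
# dial.roll(n=-208) : 2258-07-07
# shelfsys.readout(p=/gasmolen/dru) : fiple
# dial.lunge(n=-7) : 2257-12-07
# shelfsys.mkfold(p=/gasmolen/vatomp) : ok
# shelfsys.mkfold(p=/gasmolen/smibahus) : ok

Answer: {gasmolen/, gasmolen/colo=drotri, gasmolen/dru=fiple, woslu=fiprojo}


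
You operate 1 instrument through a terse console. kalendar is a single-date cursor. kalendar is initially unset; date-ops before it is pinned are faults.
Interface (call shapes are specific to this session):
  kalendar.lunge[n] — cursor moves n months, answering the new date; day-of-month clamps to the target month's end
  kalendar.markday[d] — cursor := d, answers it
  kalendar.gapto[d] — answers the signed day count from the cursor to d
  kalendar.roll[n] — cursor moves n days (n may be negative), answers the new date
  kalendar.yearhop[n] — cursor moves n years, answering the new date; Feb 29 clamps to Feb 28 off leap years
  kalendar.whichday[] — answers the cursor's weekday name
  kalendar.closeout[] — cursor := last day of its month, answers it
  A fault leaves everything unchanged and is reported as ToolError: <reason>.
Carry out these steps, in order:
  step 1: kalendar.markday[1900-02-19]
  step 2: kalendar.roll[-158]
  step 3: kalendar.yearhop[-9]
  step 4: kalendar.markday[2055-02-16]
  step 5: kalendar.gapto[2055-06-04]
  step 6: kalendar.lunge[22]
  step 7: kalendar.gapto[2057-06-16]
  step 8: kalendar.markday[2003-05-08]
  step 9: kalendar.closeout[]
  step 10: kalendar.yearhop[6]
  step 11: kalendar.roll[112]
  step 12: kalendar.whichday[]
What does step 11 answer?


→ kalendar.markday(d: 1900-02-19)
← 1900-02-19
→ kalendar.roll(n: -158)
← 1899-09-14
→ kalendar.yearhop(n: -9)
← 1890-09-14
→ kalendar.markday(d: 2055-02-16)
← 2055-02-16
→ kalendar.gapto(d: 2055-06-04)
← 108
→ kalendar.lunge(n: 22)
← 2056-12-16
→ kalendar.gapto(d: 2057-06-16)
← 182
→ kalendar.markday(d: 2003-05-08)
← 2003-05-08
→ kalendar.closeout()
← 2003-05-31
→ kalendar.yearhop(n: 6)
← 2009-05-31
→ kalendar.roll(n: 112)
← 2009-09-20
→ kalendar.whichday()
← Sunday

Answer: 2009-09-20


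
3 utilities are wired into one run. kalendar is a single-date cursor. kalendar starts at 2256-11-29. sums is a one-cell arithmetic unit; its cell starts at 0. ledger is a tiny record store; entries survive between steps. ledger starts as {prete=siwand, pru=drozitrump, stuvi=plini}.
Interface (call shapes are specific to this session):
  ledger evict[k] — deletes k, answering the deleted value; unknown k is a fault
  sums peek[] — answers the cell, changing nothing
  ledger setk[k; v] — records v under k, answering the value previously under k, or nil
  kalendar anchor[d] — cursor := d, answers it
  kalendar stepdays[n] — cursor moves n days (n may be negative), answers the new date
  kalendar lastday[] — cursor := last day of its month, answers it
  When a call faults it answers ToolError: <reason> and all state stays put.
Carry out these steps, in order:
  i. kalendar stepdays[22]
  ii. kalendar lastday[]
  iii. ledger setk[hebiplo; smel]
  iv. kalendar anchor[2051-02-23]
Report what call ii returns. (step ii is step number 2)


Answer: 2256-12-31

Derivation:
-- kalendar stepdays(n='22') == 2256-12-21
-- kalendar lastday() == 2256-12-31
-- ledger setk(k='hebiplo', v='smel') == nil
-- kalendar anchor(d='2051-02-23') == 2051-02-23


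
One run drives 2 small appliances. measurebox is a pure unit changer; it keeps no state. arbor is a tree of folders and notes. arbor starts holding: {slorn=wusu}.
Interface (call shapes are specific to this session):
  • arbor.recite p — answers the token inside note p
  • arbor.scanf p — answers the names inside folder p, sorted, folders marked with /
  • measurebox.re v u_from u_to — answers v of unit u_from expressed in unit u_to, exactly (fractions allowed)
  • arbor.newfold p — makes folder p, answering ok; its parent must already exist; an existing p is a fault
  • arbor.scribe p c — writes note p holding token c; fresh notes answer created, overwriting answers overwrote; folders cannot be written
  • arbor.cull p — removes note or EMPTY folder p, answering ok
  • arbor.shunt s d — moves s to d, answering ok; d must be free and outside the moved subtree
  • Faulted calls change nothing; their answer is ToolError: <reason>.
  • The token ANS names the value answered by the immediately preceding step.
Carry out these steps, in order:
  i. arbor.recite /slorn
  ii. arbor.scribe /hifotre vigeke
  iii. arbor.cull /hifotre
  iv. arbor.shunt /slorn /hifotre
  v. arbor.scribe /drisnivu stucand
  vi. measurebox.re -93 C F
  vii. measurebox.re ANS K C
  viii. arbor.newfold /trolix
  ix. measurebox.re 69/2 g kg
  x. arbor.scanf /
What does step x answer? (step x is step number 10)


I invoke arbor.recite(p=/slorn), and get wusu.
Next I call arbor.scribe(p=/hifotre, c=vigeke), giving created.
Calling arbor.cull(p=/hifotre), which returns ok.
Invoking arbor.shunt(s=/slorn, d=/hifotre), — result: ok.
Now I run arbor.scribe(p=/drisnivu, c=stucand), and get created.
Then measurebox.re(v=-93, u_from=C, u_to=F), yielding -677/5.
Using measurebox.re(v=ANS, u_from=K, u_to=C): -8171/20.
Using arbor.newfold(p=/trolix), yielding ok.
I use measurebox.re(v=69/2, u_from=g, u_to=kg), giving 69/2000.
I try arbor.scanf(p=/): [drisnivu, hifotre, trolix/].

Answer: [drisnivu, hifotre, trolix/]


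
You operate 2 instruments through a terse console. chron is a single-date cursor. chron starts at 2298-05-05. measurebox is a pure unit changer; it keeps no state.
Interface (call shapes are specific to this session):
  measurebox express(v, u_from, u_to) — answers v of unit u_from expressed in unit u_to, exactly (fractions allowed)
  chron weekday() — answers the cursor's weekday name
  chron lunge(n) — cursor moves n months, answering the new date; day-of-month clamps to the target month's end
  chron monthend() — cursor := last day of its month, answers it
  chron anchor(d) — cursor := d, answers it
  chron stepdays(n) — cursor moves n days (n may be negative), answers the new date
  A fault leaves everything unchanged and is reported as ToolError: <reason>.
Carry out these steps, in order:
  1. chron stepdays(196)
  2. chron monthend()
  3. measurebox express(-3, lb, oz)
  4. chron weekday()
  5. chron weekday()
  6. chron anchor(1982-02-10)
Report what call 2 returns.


Act: chron stepdays[n=196]
Obs: 2298-11-17
Act: chron monthend[]
Obs: 2298-11-30
Act: measurebox express[v=-3; u_from=lb; u_to=oz]
Obs: -48
Act: chron weekday[]
Obs: Wednesday
Act: chron weekday[]
Obs: Wednesday
Act: chron anchor[d=1982-02-10]
Obs: 1982-02-10

Answer: 2298-11-30


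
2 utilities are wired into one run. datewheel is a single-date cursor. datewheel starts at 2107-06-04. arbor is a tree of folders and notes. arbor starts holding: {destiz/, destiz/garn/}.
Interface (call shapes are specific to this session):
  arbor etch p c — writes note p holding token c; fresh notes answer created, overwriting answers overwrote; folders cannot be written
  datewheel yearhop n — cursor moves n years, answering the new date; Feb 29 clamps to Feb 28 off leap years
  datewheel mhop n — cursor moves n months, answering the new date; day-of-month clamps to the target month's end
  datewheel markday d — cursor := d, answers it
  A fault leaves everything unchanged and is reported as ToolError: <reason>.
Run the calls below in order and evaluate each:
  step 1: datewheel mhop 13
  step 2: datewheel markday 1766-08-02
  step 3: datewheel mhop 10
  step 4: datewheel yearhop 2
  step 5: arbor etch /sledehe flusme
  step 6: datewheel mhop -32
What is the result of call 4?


Then datewheel mhop(n: 13): 2108-07-04.
Next I call datewheel markday(d: 1766-08-02), → 1766-08-02.
Next I call datewheel mhop(n: 10), and get 1767-06-02.
I try datewheel yearhop(n: 2), → 1769-06-02.
Next I call arbor etch(p: /sledehe, c: flusme): created.
I run datewheel mhop(n: -32), and observe 1766-10-02.

Answer: 1769-06-02


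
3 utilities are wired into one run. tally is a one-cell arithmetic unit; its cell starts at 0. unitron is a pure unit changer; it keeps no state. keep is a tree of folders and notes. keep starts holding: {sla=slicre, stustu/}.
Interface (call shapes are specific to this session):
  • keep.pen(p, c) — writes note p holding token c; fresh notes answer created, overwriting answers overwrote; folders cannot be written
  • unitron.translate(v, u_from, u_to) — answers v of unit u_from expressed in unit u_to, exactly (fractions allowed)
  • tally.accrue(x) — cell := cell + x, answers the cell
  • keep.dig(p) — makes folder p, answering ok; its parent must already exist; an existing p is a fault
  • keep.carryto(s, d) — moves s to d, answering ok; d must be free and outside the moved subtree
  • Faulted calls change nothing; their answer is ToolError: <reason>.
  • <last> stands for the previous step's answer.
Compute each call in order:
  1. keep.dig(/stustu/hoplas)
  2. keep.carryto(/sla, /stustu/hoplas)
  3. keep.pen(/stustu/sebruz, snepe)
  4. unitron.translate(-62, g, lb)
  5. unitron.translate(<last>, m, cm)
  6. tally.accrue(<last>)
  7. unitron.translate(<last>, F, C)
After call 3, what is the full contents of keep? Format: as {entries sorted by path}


Answer: {sla=slicre, stustu/, stustu/hoplas/, stustu/sebruz=snepe}

Derivation:
[in] dig p=/stustu/hoplas
:: ok
[in] carryto s=/sla d=/stustu/hoplas
:: ToolError: exists
[in] pen p=/stustu/sebruz c=snepe
:: created
[in] translate v=-62 u_from=g u_to=lb
:: -6200000/45359237
[in] translate v=<last> u_from=m u_to=cm
:: -620000000/45359237
[in] accrue x=<last>
:: -620000000/45359237
[in] translate v=<last> u_from=F u_to=C
:: -1150830880/45359237


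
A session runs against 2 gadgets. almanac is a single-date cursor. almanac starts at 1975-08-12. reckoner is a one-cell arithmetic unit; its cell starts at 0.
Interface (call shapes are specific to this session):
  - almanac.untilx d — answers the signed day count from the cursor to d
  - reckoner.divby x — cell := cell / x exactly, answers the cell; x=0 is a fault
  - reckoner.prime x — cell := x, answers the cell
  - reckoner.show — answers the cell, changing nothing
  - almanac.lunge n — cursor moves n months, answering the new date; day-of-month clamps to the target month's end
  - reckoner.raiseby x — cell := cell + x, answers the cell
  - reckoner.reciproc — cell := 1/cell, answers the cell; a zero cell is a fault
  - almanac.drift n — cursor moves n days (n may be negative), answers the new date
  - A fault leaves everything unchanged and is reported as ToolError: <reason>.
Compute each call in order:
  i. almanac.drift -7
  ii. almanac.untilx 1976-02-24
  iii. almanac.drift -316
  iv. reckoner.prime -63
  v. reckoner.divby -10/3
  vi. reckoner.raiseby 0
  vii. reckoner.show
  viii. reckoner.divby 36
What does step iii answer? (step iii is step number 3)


→ almanac.drift(-7)
← 1975-08-05
→ almanac.untilx(1976-02-24)
← 203
→ almanac.drift(-316)
← 1974-09-23
→ reckoner.prime(-63)
← -63
→ reckoner.divby(-10/3)
← 189/10
→ reckoner.raiseby(0)
← 189/10
→ reckoner.show()
← 189/10
→ reckoner.divby(36)
← 21/40

Answer: 1974-09-23


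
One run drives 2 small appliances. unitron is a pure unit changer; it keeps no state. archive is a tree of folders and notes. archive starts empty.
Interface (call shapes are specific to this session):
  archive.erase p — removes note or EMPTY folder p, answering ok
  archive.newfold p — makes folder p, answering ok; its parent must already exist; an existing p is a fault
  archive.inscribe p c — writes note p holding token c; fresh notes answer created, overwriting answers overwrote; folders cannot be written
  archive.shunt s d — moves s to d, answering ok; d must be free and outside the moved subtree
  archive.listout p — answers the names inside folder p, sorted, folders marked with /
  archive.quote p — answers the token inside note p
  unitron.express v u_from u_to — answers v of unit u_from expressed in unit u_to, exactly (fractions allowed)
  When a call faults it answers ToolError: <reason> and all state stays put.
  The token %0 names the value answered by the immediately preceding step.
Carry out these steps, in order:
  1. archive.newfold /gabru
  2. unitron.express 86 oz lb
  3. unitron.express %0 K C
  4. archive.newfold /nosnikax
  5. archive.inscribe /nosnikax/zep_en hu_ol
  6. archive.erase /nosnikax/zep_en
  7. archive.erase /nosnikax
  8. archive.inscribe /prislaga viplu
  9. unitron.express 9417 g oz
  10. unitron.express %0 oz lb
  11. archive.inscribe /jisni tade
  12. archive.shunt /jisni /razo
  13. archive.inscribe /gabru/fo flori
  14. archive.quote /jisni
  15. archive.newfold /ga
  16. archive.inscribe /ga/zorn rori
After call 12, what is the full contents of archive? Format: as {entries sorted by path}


Answer: {gabru/, prislaga=viplu, razo=tade}

Derivation:
Step: newfold[p='/gabru']
Result: ok
Step: express[v='86'; u_from='oz'; u_to='lb']
Result: 43/8
Step: express[v='%0'; u_from='K'; u_to='C']
Result: -10711/40
Step: newfold[p='/nosnikax']
Result: ok
Step: inscribe[p='/nosnikax/zep_en'; c='hu_ol']
Result: created
Step: erase[p='/nosnikax/zep_en']
Result: ok
Step: erase[p='/nosnikax']
Result: ok
Step: inscribe[p='/prislaga'; c='viplu']
Result: created
Step: express[v='9417'; u_from='g'; u_to='oz']
Result: 15067200000/45359237
Step: express[v='%0'; u_from='oz'; u_to='lb']
Result: 941700000/45359237
Step: inscribe[p='/jisni'; c='tade']
Result: created
Step: shunt[s='/jisni'; d='/razo']
Result: ok
Step: inscribe[p='/gabru/fo'; c='flori']
Result: created
Step: quote[p='/jisni']
Result: ToolError: not found
Step: newfold[p='/ga']
Result: ok
Step: inscribe[p='/ga/zorn'; c='rori']
Result: created


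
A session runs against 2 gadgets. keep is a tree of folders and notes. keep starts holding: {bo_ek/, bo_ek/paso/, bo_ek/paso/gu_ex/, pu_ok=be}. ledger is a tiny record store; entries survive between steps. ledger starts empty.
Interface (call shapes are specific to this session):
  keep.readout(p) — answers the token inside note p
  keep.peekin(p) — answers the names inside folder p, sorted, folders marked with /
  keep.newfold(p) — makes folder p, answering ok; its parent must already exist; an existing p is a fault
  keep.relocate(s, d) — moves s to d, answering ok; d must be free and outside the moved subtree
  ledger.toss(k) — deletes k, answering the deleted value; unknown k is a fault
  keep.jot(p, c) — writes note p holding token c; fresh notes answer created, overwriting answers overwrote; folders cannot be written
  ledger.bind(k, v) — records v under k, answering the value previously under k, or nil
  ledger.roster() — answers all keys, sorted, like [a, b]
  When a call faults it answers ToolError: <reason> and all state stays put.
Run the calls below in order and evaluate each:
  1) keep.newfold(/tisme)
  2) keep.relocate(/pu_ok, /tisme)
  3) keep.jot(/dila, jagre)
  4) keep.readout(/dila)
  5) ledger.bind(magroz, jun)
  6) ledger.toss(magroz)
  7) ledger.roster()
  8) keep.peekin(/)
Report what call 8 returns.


[in] keep.newfold p='/tisme'
= ok
[in] keep.relocate s='/pu_ok' d='/tisme'
= ToolError: exists
[in] keep.jot p='/dila' c='jagre'
= created
[in] keep.readout p='/dila'
= jagre
[in] ledger.bind k='magroz' v='jun'
= nil
[in] ledger.toss k='magroz'
= jun
[in] ledger.roster
= []
[in] keep.peekin p='/'
= [bo_ek/, dila, pu_ok, tisme/]

Answer: [bo_ek/, dila, pu_ok, tisme/]


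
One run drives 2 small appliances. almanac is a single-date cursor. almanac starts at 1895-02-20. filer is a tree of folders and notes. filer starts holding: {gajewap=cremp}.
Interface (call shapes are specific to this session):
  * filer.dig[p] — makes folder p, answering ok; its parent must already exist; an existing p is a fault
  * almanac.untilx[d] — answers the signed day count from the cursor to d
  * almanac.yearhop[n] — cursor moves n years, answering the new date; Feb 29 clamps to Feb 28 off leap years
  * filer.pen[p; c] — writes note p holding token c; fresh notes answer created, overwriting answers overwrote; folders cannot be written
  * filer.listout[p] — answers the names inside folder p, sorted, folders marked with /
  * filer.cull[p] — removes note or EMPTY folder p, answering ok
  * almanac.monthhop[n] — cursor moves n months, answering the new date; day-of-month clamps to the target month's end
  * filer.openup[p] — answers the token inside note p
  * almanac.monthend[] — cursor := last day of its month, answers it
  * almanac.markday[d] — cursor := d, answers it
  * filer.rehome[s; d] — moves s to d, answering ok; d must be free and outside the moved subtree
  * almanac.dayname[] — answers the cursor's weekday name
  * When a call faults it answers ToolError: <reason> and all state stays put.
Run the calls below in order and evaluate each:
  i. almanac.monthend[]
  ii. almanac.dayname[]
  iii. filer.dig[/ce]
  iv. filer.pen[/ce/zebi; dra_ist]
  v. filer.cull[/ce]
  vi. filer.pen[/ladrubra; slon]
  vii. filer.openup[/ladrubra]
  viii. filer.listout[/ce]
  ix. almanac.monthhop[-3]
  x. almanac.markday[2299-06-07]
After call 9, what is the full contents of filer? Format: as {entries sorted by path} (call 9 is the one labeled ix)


Answer: {ce/, ce/zebi=dra_ist, gajewap=cremp, ladrubra=slon}

Derivation:
;; almanac.monthend() => 1895-02-28
;; almanac.dayname() => Thursday
;; filer.dig(p='/ce') => ok
;; filer.pen(p='/ce/zebi', c='dra_ist') => created
;; filer.cull(p='/ce') => ToolError: not empty
;; filer.pen(p='/ladrubra', c='slon') => created
;; filer.openup(p='/ladrubra') => slon
;; filer.listout(p='/ce') => [zebi]
;; almanac.monthhop(n='-3') => 1894-11-28
;; almanac.markday(d='2299-06-07') => 2299-06-07


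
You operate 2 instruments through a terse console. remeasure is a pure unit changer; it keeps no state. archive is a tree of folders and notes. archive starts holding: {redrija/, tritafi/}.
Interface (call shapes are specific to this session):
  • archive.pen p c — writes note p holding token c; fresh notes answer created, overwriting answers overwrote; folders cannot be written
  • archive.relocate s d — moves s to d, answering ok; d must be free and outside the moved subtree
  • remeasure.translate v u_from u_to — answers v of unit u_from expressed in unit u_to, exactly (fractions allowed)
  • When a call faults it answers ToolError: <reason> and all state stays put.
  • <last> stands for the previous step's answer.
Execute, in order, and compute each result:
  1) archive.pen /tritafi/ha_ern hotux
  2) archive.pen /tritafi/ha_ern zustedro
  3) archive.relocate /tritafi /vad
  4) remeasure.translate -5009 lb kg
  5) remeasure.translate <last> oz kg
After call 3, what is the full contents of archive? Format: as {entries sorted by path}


>> archive.pen(p→/tritafi/ha_ern, c→hotux)
<< created
>> archive.pen(p→/tritafi/ha_ern, c→zustedro)
<< overwrote
>> archive.relocate(s→/tritafi, d→/vad)
<< ok
>> remeasure.translate(v→-5009, u_from→lb, u_to→kg)
<< -227204418133/100000000
>> remeasure.translate(v→<last>, u_from→oz, u_to→kg)
<< -10305819049541844521/160000000000000000

Answer: {redrija/, vad/, vad/ha_ern=zustedro}


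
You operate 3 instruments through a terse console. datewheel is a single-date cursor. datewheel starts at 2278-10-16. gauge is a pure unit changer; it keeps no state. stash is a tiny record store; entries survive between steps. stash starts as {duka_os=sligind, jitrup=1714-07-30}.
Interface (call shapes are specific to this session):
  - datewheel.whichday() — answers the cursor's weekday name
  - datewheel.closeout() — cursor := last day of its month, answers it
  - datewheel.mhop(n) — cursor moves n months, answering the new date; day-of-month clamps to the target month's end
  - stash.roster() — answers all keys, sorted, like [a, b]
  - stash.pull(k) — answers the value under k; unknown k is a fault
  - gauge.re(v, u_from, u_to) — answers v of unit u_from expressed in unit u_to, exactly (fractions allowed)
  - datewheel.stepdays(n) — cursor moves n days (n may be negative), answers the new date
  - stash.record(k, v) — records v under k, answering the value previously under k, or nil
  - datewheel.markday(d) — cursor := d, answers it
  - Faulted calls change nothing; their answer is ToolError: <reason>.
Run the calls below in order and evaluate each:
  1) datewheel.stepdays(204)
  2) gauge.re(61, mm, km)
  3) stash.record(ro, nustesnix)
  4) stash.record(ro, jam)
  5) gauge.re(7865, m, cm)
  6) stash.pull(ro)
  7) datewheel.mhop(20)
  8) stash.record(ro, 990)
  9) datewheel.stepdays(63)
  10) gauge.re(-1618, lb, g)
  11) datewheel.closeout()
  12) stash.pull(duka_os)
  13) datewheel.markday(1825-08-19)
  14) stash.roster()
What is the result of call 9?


Answer: 2281-03-12

Derivation:
Act: datewheel.stepdays[n='204']
Obs: 2279-05-08
Act: gauge.re[v='61'; u_from='mm'; u_to='km']
Obs: 61/1000000
Act: stash.record[k='ro'; v='nustesnix']
Obs: nil
Act: stash.record[k='ro'; v='jam']
Obs: nustesnix
Act: gauge.re[v='7865'; u_from='m'; u_to='cm']
Obs: 786500
Act: stash.pull[k='ro']
Obs: jam
Act: datewheel.mhop[n='20']
Obs: 2281-01-08
Act: stash.record[k='ro'; v='990']
Obs: jam
Act: datewheel.stepdays[n='63']
Obs: 2281-03-12
Act: gauge.re[v='-1618'; u_from='lb'; u_to='g']
Obs: -36695622733/50000
Act: datewheel.closeout[]
Obs: 2281-03-31
Act: stash.pull[k='duka_os']
Obs: sligind
Act: datewheel.markday[d='1825-08-19']
Obs: 1825-08-19
Act: stash.roster[]
Obs: [duka_os, jitrup, ro]


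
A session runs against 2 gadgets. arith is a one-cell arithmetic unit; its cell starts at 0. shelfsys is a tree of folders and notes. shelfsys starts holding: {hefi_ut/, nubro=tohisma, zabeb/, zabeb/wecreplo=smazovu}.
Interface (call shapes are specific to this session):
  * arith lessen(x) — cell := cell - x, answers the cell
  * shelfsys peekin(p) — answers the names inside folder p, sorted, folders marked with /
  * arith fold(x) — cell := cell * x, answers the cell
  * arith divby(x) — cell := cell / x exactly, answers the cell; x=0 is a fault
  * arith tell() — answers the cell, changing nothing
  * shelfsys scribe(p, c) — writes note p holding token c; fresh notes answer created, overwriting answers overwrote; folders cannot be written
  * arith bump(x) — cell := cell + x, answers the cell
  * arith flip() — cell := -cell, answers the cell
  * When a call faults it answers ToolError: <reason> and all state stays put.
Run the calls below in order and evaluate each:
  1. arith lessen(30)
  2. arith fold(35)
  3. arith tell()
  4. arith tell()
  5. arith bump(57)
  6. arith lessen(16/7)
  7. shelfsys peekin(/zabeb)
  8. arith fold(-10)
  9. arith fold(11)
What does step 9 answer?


I try arith lessen using x=30, → -30.
Calling arith fold using x=35, and get -1050.
I run arith tell(), — result: -1050.
I use arith tell, — result: -1050.
I try arith bump using x=57, and get -993.
Next I call arith lessen using x=16/7, which returns -6967/7.
Next I call shelfsys peekin using p=/zabeb, and see [wecreplo].
I run arith fold using x=-10, which returns 69670/7.
I run arith fold using x=11, giving 766370/7.

Answer: 766370/7


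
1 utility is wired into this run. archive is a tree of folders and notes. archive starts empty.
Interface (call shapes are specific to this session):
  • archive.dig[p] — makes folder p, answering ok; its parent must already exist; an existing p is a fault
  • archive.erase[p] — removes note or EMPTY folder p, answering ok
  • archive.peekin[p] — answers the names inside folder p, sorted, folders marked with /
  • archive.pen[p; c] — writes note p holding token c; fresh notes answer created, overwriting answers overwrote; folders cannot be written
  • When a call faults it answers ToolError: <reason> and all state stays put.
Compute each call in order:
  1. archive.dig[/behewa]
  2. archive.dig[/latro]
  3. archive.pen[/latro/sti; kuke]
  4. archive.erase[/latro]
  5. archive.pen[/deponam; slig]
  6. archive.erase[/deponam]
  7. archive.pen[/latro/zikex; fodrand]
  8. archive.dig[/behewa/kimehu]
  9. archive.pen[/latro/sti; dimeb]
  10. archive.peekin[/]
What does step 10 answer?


==> archive.dig(p=/behewa)
<== ok
==> archive.dig(p=/latro)
<== ok
==> archive.pen(p=/latro/sti, c=kuke)
<== created
==> archive.erase(p=/latro)
<== ToolError: not empty
==> archive.pen(p=/deponam, c=slig)
<== created
==> archive.erase(p=/deponam)
<== ok
==> archive.pen(p=/latro/zikex, c=fodrand)
<== created
==> archive.dig(p=/behewa/kimehu)
<== ok
==> archive.pen(p=/latro/sti, c=dimeb)
<== overwrote
==> archive.peekin(p=/)
<== [behewa/, latro/]

Answer: [behewa/, latro/]


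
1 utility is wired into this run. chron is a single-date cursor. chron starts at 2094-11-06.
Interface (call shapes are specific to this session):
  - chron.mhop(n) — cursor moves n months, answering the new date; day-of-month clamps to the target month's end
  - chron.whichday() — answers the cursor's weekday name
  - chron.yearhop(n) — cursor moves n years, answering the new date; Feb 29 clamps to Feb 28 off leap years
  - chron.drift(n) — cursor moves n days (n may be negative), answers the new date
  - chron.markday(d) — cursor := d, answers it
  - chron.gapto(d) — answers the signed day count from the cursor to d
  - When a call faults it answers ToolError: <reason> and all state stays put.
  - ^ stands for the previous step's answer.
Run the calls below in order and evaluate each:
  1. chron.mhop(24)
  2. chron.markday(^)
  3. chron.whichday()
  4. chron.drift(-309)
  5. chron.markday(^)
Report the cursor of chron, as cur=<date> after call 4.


~$ chron.mhop n='24'
:: 2096-11-06
~$ chron.markday d='^'
:: 2096-11-06
~$ chron.whichday
:: Tuesday
~$ chron.drift n='-309'
:: 2096-01-02
~$ chron.markday d='^'
:: 2096-01-02

Answer: cur=2096-01-02


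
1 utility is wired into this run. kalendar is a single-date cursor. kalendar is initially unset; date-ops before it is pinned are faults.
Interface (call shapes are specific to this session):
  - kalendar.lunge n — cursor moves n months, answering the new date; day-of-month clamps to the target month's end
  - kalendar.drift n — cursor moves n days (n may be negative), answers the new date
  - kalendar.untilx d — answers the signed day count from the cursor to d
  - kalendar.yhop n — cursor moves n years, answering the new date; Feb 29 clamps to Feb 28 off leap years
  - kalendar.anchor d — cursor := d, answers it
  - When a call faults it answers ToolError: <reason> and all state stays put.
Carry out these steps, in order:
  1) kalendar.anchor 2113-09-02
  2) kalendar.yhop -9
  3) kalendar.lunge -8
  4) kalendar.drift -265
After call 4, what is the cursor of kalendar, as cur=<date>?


Answer: cur=2103-04-12

Derivation:
# kalendar.anchor(2113-09-02) : 2113-09-02
# kalendar.yhop(-9) : 2104-09-02
# kalendar.lunge(-8) : 2104-01-02
# kalendar.drift(-265) : 2103-04-12


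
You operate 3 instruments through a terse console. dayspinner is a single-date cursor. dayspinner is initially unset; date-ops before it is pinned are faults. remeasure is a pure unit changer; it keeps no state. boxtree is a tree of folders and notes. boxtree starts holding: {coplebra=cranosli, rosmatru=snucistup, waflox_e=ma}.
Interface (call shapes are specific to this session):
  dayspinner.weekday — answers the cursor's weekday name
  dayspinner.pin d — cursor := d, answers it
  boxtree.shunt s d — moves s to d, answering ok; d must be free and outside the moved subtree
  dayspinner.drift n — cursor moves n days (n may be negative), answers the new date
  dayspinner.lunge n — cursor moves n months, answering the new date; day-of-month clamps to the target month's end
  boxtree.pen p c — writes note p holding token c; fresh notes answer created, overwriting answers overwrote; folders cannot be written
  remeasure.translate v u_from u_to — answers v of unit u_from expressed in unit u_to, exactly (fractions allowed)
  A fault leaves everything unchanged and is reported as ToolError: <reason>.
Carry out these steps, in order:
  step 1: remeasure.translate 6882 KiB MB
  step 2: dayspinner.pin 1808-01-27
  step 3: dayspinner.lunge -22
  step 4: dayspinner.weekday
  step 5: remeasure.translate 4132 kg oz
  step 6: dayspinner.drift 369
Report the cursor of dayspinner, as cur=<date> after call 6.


Answer: cur=1807-03-31

Derivation:
Step: remeasure.translate[v: 6882; u_from: KiB; u_to: MB]
Result: 110112/15625
Step: dayspinner.pin[d: 1808-01-27]
Result: 1808-01-27
Step: dayspinner.lunge[n: -22]
Result: 1806-03-27
Step: dayspinner.weekday[]
Result: Thursday
Step: remeasure.translate[v: 4132; u_from: kg; u_to: oz]
Result: 6611200000000/45359237
Step: dayspinner.drift[n: 369]
Result: 1807-03-31
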